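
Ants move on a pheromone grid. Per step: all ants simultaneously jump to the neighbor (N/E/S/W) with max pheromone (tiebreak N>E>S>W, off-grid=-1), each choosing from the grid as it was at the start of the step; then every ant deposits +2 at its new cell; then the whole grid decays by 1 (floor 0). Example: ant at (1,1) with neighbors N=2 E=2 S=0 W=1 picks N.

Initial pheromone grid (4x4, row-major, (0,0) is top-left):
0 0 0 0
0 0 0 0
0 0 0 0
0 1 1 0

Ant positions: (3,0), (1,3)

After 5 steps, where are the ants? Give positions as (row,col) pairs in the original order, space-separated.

Step 1: ant0:(3,0)->E->(3,1) | ant1:(1,3)->N->(0,3)
  grid max=2 at (3,1)
Step 2: ant0:(3,1)->N->(2,1) | ant1:(0,3)->S->(1,3)
  grid max=1 at (1,3)
Step 3: ant0:(2,1)->S->(3,1) | ant1:(1,3)->N->(0,3)
  grid max=2 at (3,1)
Step 4: ant0:(3,1)->N->(2,1) | ant1:(0,3)->S->(1,3)
  grid max=1 at (1,3)
Step 5: ant0:(2,1)->S->(3,1) | ant1:(1,3)->N->(0,3)
  grid max=2 at (3,1)

(3,1) (0,3)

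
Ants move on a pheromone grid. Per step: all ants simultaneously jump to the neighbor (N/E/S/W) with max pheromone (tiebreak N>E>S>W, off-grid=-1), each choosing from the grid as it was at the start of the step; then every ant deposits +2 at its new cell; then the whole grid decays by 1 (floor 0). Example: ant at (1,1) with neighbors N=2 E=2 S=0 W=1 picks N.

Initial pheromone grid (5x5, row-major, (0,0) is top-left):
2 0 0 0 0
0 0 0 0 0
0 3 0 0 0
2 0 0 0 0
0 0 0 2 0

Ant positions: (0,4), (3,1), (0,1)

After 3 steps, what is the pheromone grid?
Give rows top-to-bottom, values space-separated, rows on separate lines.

After step 1: ants at (1,4),(2,1),(0,0)
  3 0 0 0 0
  0 0 0 0 1
  0 4 0 0 0
  1 0 0 0 0
  0 0 0 1 0
After step 2: ants at (0,4),(1,1),(0,1)
  2 1 0 0 1
  0 1 0 0 0
  0 3 0 0 0
  0 0 0 0 0
  0 0 0 0 0
After step 3: ants at (1,4),(2,1),(0,0)
  3 0 0 0 0
  0 0 0 0 1
  0 4 0 0 0
  0 0 0 0 0
  0 0 0 0 0

3 0 0 0 0
0 0 0 0 1
0 4 0 0 0
0 0 0 0 0
0 0 0 0 0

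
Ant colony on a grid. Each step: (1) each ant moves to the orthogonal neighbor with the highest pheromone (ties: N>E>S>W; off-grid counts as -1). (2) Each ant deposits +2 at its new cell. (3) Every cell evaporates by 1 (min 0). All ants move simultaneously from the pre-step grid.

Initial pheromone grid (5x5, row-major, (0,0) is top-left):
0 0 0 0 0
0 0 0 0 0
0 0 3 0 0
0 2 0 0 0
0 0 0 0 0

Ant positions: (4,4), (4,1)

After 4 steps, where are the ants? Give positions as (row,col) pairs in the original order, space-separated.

Step 1: ant0:(4,4)->N->(3,4) | ant1:(4,1)->N->(3,1)
  grid max=3 at (3,1)
Step 2: ant0:(3,4)->N->(2,4) | ant1:(3,1)->N->(2,1)
  grid max=2 at (3,1)
Step 3: ant0:(2,4)->N->(1,4) | ant1:(2,1)->S->(3,1)
  grid max=3 at (3,1)
Step 4: ant0:(1,4)->N->(0,4) | ant1:(3,1)->N->(2,1)
  grid max=2 at (3,1)

(0,4) (2,1)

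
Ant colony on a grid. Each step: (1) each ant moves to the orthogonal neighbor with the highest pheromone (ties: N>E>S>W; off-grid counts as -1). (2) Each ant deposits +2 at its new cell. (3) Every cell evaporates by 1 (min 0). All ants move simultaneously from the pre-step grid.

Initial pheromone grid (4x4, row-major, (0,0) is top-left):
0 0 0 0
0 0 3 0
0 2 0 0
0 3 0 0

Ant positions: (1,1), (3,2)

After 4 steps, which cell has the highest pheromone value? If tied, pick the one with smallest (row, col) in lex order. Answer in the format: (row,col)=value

Answer: (1,2)=3

Derivation:
Step 1: ant0:(1,1)->E->(1,2) | ant1:(3,2)->W->(3,1)
  grid max=4 at (1,2)
Step 2: ant0:(1,2)->N->(0,2) | ant1:(3,1)->N->(2,1)
  grid max=3 at (1,2)
Step 3: ant0:(0,2)->S->(1,2) | ant1:(2,1)->S->(3,1)
  grid max=4 at (1,2)
Step 4: ant0:(1,2)->N->(0,2) | ant1:(3,1)->N->(2,1)
  grid max=3 at (1,2)
Final grid:
  0 0 1 0
  0 0 3 0
  0 2 0 0
  0 3 0 0
Max pheromone 3 at (1,2)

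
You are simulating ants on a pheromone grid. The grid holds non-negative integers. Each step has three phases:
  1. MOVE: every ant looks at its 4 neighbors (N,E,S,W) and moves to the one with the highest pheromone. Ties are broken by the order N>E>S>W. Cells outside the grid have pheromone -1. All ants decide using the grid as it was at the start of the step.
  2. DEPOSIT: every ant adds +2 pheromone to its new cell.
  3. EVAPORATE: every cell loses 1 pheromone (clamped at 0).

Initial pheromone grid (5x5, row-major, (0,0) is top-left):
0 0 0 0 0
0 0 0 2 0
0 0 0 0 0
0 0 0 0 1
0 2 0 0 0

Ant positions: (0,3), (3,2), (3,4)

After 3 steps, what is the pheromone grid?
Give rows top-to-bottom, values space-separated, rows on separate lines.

After step 1: ants at (1,3),(2,2),(2,4)
  0 0 0 0 0
  0 0 0 3 0
  0 0 1 0 1
  0 0 0 0 0
  0 1 0 0 0
After step 2: ants at (0,3),(1,2),(1,4)
  0 0 0 1 0
  0 0 1 2 1
  0 0 0 0 0
  0 0 0 0 0
  0 0 0 0 0
After step 3: ants at (1,3),(1,3),(1,3)
  0 0 0 0 0
  0 0 0 7 0
  0 0 0 0 0
  0 0 0 0 0
  0 0 0 0 0

0 0 0 0 0
0 0 0 7 0
0 0 0 0 0
0 0 0 0 0
0 0 0 0 0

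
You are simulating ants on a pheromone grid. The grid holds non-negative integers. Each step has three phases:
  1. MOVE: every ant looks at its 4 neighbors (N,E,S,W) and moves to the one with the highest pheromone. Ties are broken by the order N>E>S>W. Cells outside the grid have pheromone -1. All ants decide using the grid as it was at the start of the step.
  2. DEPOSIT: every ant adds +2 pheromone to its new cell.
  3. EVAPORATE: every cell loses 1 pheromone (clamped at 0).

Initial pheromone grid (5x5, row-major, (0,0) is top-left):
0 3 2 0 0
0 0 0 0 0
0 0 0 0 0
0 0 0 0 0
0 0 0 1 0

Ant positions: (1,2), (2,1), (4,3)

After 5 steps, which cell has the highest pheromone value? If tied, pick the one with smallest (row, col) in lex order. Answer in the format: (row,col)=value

Answer: (0,2)=9

Derivation:
Step 1: ant0:(1,2)->N->(0,2) | ant1:(2,1)->N->(1,1) | ant2:(4,3)->N->(3,3)
  grid max=3 at (0,2)
Step 2: ant0:(0,2)->W->(0,1) | ant1:(1,1)->N->(0,1) | ant2:(3,3)->N->(2,3)
  grid max=5 at (0,1)
Step 3: ant0:(0,1)->E->(0,2) | ant1:(0,1)->E->(0,2) | ant2:(2,3)->N->(1,3)
  grid max=5 at (0,2)
Step 4: ant0:(0,2)->W->(0,1) | ant1:(0,2)->W->(0,1) | ant2:(1,3)->N->(0,3)
  grid max=7 at (0,1)
Step 5: ant0:(0,1)->E->(0,2) | ant1:(0,1)->E->(0,2) | ant2:(0,3)->W->(0,2)
  grid max=9 at (0,2)
Final grid:
  0 6 9 0 0
  0 0 0 0 0
  0 0 0 0 0
  0 0 0 0 0
  0 0 0 0 0
Max pheromone 9 at (0,2)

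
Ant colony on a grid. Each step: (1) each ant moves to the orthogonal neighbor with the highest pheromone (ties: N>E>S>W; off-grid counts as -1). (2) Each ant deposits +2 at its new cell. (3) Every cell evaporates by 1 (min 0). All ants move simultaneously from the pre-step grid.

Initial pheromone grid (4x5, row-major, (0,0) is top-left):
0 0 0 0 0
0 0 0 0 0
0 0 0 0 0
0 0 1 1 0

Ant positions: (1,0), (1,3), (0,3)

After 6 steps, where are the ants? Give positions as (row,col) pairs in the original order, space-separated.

Step 1: ant0:(1,0)->N->(0,0) | ant1:(1,3)->N->(0,3) | ant2:(0,3)->E->(0,4)
  grid max=1 at (0,0)
Step 2: ant0:(0,0)->E->(0,1) | ant1:(0,3)->E->(0,4) | ant2:(0,4)->W->(0,3)
  grid max=2 at (0,3)
Step 3: ant0:(0,1)->E->(0,2) | ant1:(0,4)->W->(0,3) | ant2:(0,3)->E->(0,4)
  grid max=3 at (0,3)
Step 4: ant0:(0,2)->E->(0,3) | ant1:(0,3)->E->(0,4) | ant2:(0,4)->W->(0,3)
  grid max=6 at (0,3)
Step 5: ant0:(0,3)->E->(0,4) | ant1:(0,4)->W->(0,3) | ant2:(0,3)->E->(0,4)
  grid max=7 at (0,3)
Step 6: ant0:(0,4)->W->(0,3) | ant1:(0,3)->E->(0,4) | ant2:(0,4)->W->(0,3)
  grid max=10 at (0,3)

(0,3) (0,4) (0,3)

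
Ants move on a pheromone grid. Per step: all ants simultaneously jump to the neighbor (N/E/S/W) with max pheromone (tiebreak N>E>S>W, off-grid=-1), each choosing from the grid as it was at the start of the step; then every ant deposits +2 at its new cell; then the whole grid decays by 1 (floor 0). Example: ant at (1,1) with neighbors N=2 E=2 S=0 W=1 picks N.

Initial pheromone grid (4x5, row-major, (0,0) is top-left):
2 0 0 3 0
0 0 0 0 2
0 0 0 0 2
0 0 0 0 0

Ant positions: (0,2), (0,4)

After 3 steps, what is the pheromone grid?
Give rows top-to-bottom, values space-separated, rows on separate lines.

After step 1: ants at (0,3),(0,3)
  1 0 0 6 0
  0 0 0 0 1
  0 0 0 0 1
  0 0 0 0 0
After step 2: ants at (0,4),(0,4)
  0 0 0 5 3
  0 0 0 0 0
  0 0 0 0 0
  0 0 0 0 0
After step 3: ants at (0,3),(0,3)
  0 0 0 8 2
  0 0 0 0 0
  0 0 0 0 0
  0 0 0 0 0

0 0 0 8 2
0 0 0 0 0
0 0 0 0 0
0 0 0 0 0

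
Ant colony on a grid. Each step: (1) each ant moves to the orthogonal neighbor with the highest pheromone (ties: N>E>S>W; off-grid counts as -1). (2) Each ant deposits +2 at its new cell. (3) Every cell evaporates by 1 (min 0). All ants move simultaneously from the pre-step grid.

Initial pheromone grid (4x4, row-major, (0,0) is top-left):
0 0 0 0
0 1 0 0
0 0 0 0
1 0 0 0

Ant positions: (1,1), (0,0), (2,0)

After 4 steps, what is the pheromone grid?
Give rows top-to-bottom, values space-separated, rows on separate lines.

After step 1: ants at (0,1),(0,1),(3,0)
  0 3 0 0
  0 0 0 0
  0 0 0 0
  2 0 0 0
After step 2: ants at (0,2),(0,2),(2,0)
  0 2 3 0
  0 0 0 0
  1 0 0 0
  1 0 0 0
After step 3: ants at (0,1),(0,1),(3,0)
  0 5 2 0
  0 0 0 0
  0 0 0 0
  2 0 0 0
After step 4: ants at (0,2),(0,2),(2,0)
  0 4 5 0
  0 0 0 0
  1 0 0 0
  1 0 0 0

0 4 5 0
0 0 0 0
1 0 0 0
1 0 0 0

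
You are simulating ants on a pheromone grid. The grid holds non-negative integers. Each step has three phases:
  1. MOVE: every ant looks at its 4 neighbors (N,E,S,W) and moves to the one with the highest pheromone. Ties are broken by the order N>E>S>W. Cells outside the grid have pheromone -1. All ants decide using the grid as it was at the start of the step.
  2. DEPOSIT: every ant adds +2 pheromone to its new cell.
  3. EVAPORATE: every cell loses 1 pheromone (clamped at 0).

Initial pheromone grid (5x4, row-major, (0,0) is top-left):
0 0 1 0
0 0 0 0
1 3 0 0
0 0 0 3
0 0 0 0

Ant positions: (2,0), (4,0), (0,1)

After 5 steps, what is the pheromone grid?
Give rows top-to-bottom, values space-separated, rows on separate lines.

After step 1: ants at (2,1),(3,0),(0,2)
  0 0 2 0
  0 0 0 0
  0 4 0 0
  1 0 0 2
  0 0 0 0
After step 2: ants at (1,1),(2,0),(0,3)
  0 0 1 1
  0 1 0 0
  1 3 0 0
  0 0 0 1
  0 0 0 0
After step 3: ants at (2,1),(2,1),(0,2)
  0 0 2 0
  0 0 0 0
  0 6 0 0
  0 0 0 0
  0 0 0 0
After step 4: ants at (1,1),(1,1),(0,3)
  0 0 1 1
  0 3 0 0
  0 5 0 0
  0 0 0 0
  0 0 0 0
After step 5: ants at (2,1),(2,1),(0,2)
  0 0 2 0
  0 2 0 0
  0 8 0 0
  0 0 0 0
  0 0 0 0

0 0 2 0
0 2 0 0
0 8 0 0
0 0 0 0
0 0 0 0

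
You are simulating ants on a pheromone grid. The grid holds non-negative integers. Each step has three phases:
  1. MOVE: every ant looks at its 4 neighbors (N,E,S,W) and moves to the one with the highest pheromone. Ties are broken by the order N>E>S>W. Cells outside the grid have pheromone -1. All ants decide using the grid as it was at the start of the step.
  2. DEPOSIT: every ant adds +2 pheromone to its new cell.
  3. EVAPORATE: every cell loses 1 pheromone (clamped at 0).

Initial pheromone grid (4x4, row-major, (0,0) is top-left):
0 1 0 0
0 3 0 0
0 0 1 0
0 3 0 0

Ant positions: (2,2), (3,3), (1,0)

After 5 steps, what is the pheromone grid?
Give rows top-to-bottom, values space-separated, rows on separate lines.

After step 1: ants at (1,2),(2,3),(1,1)
  0 0 0 0
  0 4 1 0
  0 0 0 1
  0 2 0 0
After step 2: ants at (1,1),(1,3),(1,2)
  0 0 0 0
  0 5 2 1
  0 0 0 0
  0 1 0 0
After step 3: ants at (1,2),(1,2),(1,1)
  0 0 0 0
  0 6 5 0
  0 0 0 0
  0 0 0 0
After step 4: ants at (1,1),(1,1),(1,2)
  0 0 0 0
  0 9 6 0
  0 0 0 0
  0 0 0 0
After step 5: ants at (1,2),(1,2),(1,1)
  0 0 0 0
  0 10 9 0
  0 0 0 0
  0 0 0 0

0 0 0 0
0 10 9 0
0 0 0 0
0 0 0 0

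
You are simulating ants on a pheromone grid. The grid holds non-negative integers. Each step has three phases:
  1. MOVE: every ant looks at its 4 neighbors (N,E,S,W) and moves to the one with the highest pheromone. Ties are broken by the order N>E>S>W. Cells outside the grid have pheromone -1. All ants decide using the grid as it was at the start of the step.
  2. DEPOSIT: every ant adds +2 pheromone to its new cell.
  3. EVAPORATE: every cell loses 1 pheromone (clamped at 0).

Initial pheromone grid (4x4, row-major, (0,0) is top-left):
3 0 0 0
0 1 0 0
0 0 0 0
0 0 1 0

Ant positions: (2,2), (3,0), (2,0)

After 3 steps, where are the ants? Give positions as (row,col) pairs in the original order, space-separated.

Step 1: ant0:(2,2)->S->(3,2) | ant1:(3,0)->N->(2,0) | ant2:(2,0)->N->(1,0)
  grid max=2 at (0,0)
Step 2: ant0:(3,2)->N->(2,2) | ant1:(2,0)->N->(1,0) | ant2:(1,0)->N->(0,0)
  grid max=3 at (0,0)
Step 3: ant0:(2,2)->S->(3,2) | ant1:(1,0)->N->(0,0) | ant2:(0,0)->S->(1,0)
  grid max=4 at (0,0)

(3,2) (0,0) (1,0)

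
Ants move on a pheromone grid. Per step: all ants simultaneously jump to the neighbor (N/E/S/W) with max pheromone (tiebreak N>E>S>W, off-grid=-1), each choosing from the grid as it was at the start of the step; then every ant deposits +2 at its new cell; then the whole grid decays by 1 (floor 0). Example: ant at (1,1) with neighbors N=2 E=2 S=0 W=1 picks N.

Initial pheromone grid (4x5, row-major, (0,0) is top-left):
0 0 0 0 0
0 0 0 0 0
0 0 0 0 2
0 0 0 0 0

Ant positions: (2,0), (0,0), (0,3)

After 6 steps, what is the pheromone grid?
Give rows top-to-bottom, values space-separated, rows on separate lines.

After step 1: ants at (1,0),(0,1),(0,4)
  0 1 0 0 1
  1 0 0 0 0
  0 0 0 0 1
  0 0 0 0 0
After step 2: ants at (0,0),(0,2),(1,4)
  1 0 1 0 0
  0 0 0 0 1
  0 0 0 0 0
  0 0 0 0 0
After step 3: ants at (0,1),(0,3),(0,4)
  0 1 0 1 1
  0 0 0 0 0
  0 0 0 0 0
  0 0 0 0 0
After step 4: ants at (0,2),(0,4),(0,3)
  0 0 1 2 2
  0 0 0 0 0
  0 0 0 0 0
  0 0 0 0 0
After step 5: ants at (0,3),(0,3),(0,4)
  0 0 0 5 3
  0 0 0 0 0
  0 0 0 0 0
  0 0 0 0 0
After step 6: ants at (0,4),(0,4),(0,3)
  0 0 0 6 6
  0 0 0 0 0
  0 0 0 0 0
  0 0 0 0 0

0 0 0 6 6
0 0 0 0 0
0 0 0 0 0
0 0 0 0 0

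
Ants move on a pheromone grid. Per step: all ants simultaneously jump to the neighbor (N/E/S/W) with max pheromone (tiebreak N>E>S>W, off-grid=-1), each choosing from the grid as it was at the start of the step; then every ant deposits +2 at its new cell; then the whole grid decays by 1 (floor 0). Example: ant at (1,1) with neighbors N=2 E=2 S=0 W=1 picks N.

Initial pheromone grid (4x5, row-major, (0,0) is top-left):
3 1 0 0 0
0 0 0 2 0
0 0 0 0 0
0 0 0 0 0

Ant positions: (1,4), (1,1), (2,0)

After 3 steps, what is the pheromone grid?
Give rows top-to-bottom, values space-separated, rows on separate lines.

After step 1: ants at (1,3),(0,1),(1,0)
  2 2 0 0 0
  1 0 0 3 0
  0 0 0 0 0
  0 0 0 0 0
After step 2: ants at (0,3),(0,0),(0,0)
  5 1 0 1 0
  0 0 0 2 0
  0 0 0 0 0
  0 0 0 0 0
After step 3: ants at (1,3),(0,1),(0,1)
  4 4 0 0 0
  0 0 0 3 0
  0 0 0 0 0
  0 0 0 0 0

4 4 0 0 0
0 0 0 3 0
0 0 0 0 0
0 0 0 0 0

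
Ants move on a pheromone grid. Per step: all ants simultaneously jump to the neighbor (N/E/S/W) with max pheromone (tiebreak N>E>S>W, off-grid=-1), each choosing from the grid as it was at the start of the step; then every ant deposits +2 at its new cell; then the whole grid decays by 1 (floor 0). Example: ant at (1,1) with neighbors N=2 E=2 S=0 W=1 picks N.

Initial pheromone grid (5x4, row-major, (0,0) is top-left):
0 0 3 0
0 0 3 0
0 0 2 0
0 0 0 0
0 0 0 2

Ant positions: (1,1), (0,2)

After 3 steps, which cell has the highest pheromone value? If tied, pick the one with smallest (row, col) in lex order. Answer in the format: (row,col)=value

Answer: (1,2)=8

Derivation:
Step 1: ant0:(1,1)->E->(1,2) | ant1:(0,2)->S->(1,2)
  grid max=6 at (1,2)
Step 2: ant0:(1,2)->N->(0,2) | ant1:(1,2)->N->(0,2)
  grid max=5 at (0,2)
Step 3: ant0:(0,2)->S->(1,2) | ant1:(0,2)->S->(1,2)
  grid max=8 at (1,2)
Final grid:
  0 0 4 0
  0 0 8 0
  0 0 0 0
  0 0 0 0
  0 0 0 0
Max pheromone 8 at (1,2)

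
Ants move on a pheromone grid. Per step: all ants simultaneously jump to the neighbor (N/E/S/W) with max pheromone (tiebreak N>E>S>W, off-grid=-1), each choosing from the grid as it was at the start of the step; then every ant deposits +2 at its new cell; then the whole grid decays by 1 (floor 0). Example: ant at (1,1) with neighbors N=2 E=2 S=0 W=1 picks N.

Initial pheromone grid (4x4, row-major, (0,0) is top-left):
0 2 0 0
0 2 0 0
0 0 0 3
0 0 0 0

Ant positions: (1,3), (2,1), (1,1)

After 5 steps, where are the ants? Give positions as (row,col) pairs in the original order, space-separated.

Step 1: ant0:(1,3)->S->(2,3) | ant1:(2,1)->N->(1,1) | ant2:(1,1)->N->(0,1)
  grid max=4 at (2,3)
Step 2: ant0:(2,3)->N->(1,3) | ant1:(1,1)->N->(0,1) | ant2:(0,1)->S->(1,1)
  grid max=4 at (0,1)
Step 3: ant0:(1,3)->S->(2,3) | ant1:(0,1)->S->(1,1) | ant2:(1,1)->N->(0,1)
  grid max=5 at (0,1)
Step 4: ant0:(2,3)->N->(1,3) | ant1:(1,1)->N->(0,1) | ant2:(0,1)->S->(1,1)
  grid max=6 at (0,1)
Step 5: ant0:(1,3)->S->(2,3) | ant1:(0,1)->S->(1,1) | ant2:(1,1)->N->(0,1)
  grid max=7 at (0,1)

(2,3) (1,1) (0,1)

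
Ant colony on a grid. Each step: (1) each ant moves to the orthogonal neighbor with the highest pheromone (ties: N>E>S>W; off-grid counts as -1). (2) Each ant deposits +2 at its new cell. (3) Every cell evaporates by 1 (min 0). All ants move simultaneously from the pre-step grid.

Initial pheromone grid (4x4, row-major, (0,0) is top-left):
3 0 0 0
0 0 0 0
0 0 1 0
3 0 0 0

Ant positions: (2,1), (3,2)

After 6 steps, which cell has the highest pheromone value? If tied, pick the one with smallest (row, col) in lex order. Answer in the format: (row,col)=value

Step 1: ant0:(2,1)->E->(2,2) | ant1:(3,2)->N->(2,2)
  grid max=4 at (2,2)
Step 2: ant0:(2,2)->N->(1,2) | ant1:(2,2)->N->(1,2)
  grid max=3 at (1,2)
Step 3: ant0:(1,2)->S->(2,2) | ant1:(1,2)->S->(2,2)
  grid max=6 at (2,2)
Step 4: ant0:(2,2)->N->(1,2) | ant1:(2,2)->N->(1,2)
  grid max=5 at (1,2)
Step 5: ant0:(1,2)->S->(2,2) | ant1:(1,2)->S->(2,2)
  grid max=8 at (2,2)
Step 6: ant0:(2,2)->N->(1,2) | ant1:(2,2)->N->(1,2)
  grid max=7 at (1,2)
Final grid:
  0 0 0 0
  0 0 7 0
  0 0 7 0
  0 0 0 0
Max pheromone 7 at (1,2)

Answer: (1,2)=7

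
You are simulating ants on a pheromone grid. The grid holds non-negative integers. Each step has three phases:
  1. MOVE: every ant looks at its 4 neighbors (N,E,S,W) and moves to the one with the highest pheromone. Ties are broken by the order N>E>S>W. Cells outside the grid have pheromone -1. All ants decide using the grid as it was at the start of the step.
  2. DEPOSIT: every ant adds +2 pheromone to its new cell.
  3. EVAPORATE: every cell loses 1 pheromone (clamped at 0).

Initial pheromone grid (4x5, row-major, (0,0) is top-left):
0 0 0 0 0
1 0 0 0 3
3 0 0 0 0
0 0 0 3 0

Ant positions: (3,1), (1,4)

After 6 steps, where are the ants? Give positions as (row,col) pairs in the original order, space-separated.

Step 1: ant0:(3,1)->N->(2,1) | ant1:(1,4)->N->(0,4)
  grid max=2 at (1,4)
Step 2: ant0:(2,1)->W->(2,0) | ant1:(0,4)->S->(1,4)
  grid max=3 at (1,4)
Step 3: ant0:(2,0)->N->(1,0) | ant1:(1,4)->N->(0,4)
  grid max=2 at (1,4)
Step 4: ant0:(1,0)->S->(2,0) | ant1:(0,4)->S->(1,4)
  grid max=3 at (1,4)
Step 5: ant0:(2,0)->N->(1,0) | ant1:(1,4)->N->(0,4)
  grid max=2 at (1,4)
Step 6: ant0:(1,0)->S->(2,0) | ant1:(0,4)->S->(1,4)
  grid max=3 at (1,4)

(2,0) (1,4)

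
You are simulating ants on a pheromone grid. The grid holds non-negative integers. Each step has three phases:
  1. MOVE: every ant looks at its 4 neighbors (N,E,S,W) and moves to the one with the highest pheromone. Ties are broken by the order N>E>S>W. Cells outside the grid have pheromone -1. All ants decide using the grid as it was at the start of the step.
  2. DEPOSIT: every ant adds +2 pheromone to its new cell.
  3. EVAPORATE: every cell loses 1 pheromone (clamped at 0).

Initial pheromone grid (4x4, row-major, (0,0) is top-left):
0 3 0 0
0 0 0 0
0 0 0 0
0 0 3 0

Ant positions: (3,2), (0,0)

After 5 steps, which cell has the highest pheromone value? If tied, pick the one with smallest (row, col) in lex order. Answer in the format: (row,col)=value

Answer: (0,1)=4

Derivation:
Step 1: ant0:(3,2)->N->(2,2) | ant1:(0,0)->E->(0,1)
  grid max=4 at (0,1)
Step 2: ant0:(2,2)->S->(3,2) | ant1:(0,1)->E->(0,2)
  grid max=3 at (0,1)
Step 3: ant0:(3,2)->N->(2,2) | ant1:(0,2)->W->(0,1)
  grid max=4 at (0,1)
Step 4: ant0:(2,2)->S->(3,2) | ant1:(0,1)->E->(0,2)
  grid max=3 at (0,1)
Step 5: ant0:(3,2)->N->(2,2) | ant1:(0,2)->W->(0,1)
  grid max=4 at (0,1)
Final grid:
  0 4 0 0
  0 0 0 0
  0 0 1 0
  0 0 2 0
Max pheromone 4 at (0,1)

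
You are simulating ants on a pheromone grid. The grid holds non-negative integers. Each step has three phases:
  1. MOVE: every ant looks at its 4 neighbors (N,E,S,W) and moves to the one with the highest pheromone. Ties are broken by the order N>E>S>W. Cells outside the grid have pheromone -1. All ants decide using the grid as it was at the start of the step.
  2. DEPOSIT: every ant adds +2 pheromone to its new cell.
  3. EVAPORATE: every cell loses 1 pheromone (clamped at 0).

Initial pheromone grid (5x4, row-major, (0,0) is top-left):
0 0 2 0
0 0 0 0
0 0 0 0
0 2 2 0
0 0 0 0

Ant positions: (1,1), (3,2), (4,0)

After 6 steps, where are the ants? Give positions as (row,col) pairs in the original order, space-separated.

Step 1: ant0:(1,1)->N->(0,1) | ant1:(3,2)->W->(3,1) | ant2:(4,0)->N->(3,0)
  grid max=3 at (3,1)
Step 2: ant0:(0,1)->E->(0,2) | ant1:(3,1)->E->(3,2) | ant2:(3,0)->E->(3,1)
  grid max=4 at (3,1)
Step 3: ant0:(0,2)->E->(0,3) | ant1:(3,2)->W->(3,1) | ant2:(3,1)->E->(3,2)
  grid max=5 at (3,1)
Step 4: ant0:(0,3)->W->(0,2) | ant1:(3,1)->E->(3,2) | ant2:(3,2)->W->(3,1)
  grid max=6 at (3,1)
Step 5: ant0:(0,2)->E->(0,3) | ant1:(3,2)->W->(3,1) | ant2:(3,1)->E->(3,2)
  grid max=7 at (3,1)
Step 6: ant0:(0,3)->W->(0,2) | ant1:(3,1)->E->(3,2) | ant2:(3,2)->W->(3,1)
  grid max=8 at (3,1)

(0,2) (3,2) (3,1)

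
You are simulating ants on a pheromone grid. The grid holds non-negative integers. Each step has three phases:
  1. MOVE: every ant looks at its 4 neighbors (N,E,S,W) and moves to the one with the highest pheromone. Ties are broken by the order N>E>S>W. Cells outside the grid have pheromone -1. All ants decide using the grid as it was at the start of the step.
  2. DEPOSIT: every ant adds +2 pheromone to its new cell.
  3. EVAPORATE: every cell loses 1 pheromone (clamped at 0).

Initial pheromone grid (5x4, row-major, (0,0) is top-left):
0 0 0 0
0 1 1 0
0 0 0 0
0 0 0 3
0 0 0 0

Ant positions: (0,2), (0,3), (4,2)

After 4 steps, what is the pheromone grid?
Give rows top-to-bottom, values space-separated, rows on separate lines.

After step 1: ants at (1,2),(1,3),(3,2)
  0 0 0 0
  0 0 2 1
  0 0 0 0
  0 0 1 2
  0 0 0 0
After step 2: ants at (1,3),(1,2),(3,3)
  0 0 0 0
  0 0 3 2
  0 0 0 0
  0 0 0 3
  0 0 0 0
After step 3: ants at (1,2),(1,3),(2,3)
  0 0 0 0
  0 0 4 3
  0 0 0 1
  0 0 0 2
  0 0 0 0
After step 4: ants at (1,3),(1,2),(1,3)
  0 0 0 0
  0 0 5 6
  0 0 0 0
  0 0 0 1
  0 0 0 0

0 0 0 0
0 0 5 6
0 0 0 0
0 0 0 1
0 0 0 0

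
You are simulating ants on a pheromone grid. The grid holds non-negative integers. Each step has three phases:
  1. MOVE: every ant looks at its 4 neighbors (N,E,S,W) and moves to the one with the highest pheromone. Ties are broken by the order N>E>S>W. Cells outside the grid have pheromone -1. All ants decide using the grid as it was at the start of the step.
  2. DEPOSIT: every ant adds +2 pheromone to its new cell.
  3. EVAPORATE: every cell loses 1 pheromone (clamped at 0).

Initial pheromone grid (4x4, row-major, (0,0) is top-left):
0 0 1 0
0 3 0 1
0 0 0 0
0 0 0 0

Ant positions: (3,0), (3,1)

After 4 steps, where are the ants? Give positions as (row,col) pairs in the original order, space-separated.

Step 1: ant0:(3,0)->N->(2,0) | ant1:(3,1)->N->(2,1)
  grid max=2 at (1,1)
Step 2: ant0:(2,0)->E->(2,1) | ant1:(2,1)->N->(1,1)
  grid max=3 at (1,1)
Step 3: ant0:(2,1)->N->(1,1) | ant1:(1,1)->S->(2,1)
  grid max=4 at (1,1)
Step 4: ant0:(1,1)->S->(2,1) | ant1:(2,1)->N->(1,1)
  grid max=5 at (1,1)

(2,1) (1,1)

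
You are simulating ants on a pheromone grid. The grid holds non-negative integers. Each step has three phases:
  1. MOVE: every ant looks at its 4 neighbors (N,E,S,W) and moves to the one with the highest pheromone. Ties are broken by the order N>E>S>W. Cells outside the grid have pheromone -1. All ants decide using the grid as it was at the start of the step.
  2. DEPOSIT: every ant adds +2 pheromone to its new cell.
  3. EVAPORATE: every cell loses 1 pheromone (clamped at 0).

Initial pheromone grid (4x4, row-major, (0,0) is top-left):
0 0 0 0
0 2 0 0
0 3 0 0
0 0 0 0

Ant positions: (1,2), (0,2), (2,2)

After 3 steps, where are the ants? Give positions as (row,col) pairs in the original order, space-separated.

Step 1: ant0:(1,2)->W->(1,1) | ant1:(0,2)->E->(0,3) | ant2:(2,2)->W->(2,1)
  grid max=4 at (2,1)
Step 2: ant0:(1,1)->S->(2,1) | ant1:(0,3)->S->(1,3) | ant2:(2,1)->N->(1,1)
  grid max=5 at (2,1)
Step 3: ant0:(2,1)->N->(1,1) | ant1:(1,3)->N->(0,3) | ant2:(1,1)->S->(2,1)
  grid max=6 at (2,1)

(1,1) (0,3) (2,1)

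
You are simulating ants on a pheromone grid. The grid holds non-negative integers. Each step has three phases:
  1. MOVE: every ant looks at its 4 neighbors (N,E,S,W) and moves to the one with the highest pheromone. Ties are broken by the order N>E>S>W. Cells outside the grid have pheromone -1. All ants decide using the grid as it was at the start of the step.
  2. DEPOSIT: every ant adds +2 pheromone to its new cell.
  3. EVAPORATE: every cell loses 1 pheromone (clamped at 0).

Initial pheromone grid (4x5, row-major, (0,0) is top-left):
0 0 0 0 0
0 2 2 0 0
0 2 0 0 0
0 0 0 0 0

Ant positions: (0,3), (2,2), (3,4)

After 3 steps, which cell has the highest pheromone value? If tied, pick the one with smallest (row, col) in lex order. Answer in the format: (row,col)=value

Answer: (0,4)=3

Derivation:
Step 1: ant0:(0,3)->E->(0,4) | ant1:(2,2)->N->(1,2) | ant2:(3,4)->N->(2,4)
  grid max=3 at (1,2)
Step 2: ant0:(0,4)->S->(1,4) | ant1:(1,2)->W->(1,1) | ant2:(2,4)->N->(1,4)
  grid max=3 at (1,4)
Step 3: ant0:(1,4)->N->(0,4) | ant1:(1,1)->E->(1,2) | ant2:(1,4)->N->(0,4)
  grid max=3 at (0,4)
Final grid:
  0 0 0 0 3
  0 1 3 0 2
  0 0 0 0 0
  0 0 0 0 0
Max pheromone 3 at (0,4)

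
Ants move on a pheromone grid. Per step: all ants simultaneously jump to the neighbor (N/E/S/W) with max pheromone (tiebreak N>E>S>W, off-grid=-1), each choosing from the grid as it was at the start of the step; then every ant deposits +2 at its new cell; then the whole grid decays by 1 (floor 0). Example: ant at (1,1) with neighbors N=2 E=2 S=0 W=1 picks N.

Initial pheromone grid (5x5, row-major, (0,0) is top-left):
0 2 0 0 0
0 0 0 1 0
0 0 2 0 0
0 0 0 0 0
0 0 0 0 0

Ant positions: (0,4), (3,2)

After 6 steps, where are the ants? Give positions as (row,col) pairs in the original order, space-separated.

Step 1: ant0:(0,4)->S->(1,4) | ant1:(3,2)->N->(2,2)
  grid max=3 at (2,2)
Step 2: ant0:(1,4)->N->(0,4) | ant1:(2,2)->N->(1,2)
  grid max=2 at (2,2)
Step 3: ant0:(0,4)->S->(1,4) | ant1:(1,2)->S->(2,2)
  grid max=3 at (2,2)
Step 4: ant0:(1,4)->N->(0,4) | ant1:(2,2)->N->(1,2)
  grid max=2 at (2,2)
Step 5: ant0:(0,4)->S->(1,4) | ant1:(1,2)->S->(2,2)
  grid max=3 at (2,2)
Step 6: ant0:(1,4)->N->(0,4) | ant1:(2,2)->N->(1,2)
  grid max=2 at (2,2)

(0,4) (1,2)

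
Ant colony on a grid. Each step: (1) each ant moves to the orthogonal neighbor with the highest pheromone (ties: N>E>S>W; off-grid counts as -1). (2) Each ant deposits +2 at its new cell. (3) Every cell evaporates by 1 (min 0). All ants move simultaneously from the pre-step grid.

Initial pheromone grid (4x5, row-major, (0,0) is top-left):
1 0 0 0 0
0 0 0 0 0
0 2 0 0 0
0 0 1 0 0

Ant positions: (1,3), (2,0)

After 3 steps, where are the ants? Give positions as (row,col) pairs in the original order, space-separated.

Step 1: ant0:(1,3)->N->(0,3) | ant1:(2,0)->E->(2,1)
  grid max=3 at (2,1)
Step 2: ant0:(0,3)->E->(0,4) | ant1:(2,1)->N->(1,1)
  grid max=2 at (2,1)
Step 3: ant0:(0,4)->S->(1,4) | ant1:(1,1)->S->(2,1)
  grid max=3 at (2,1)

(1,4) (2,1)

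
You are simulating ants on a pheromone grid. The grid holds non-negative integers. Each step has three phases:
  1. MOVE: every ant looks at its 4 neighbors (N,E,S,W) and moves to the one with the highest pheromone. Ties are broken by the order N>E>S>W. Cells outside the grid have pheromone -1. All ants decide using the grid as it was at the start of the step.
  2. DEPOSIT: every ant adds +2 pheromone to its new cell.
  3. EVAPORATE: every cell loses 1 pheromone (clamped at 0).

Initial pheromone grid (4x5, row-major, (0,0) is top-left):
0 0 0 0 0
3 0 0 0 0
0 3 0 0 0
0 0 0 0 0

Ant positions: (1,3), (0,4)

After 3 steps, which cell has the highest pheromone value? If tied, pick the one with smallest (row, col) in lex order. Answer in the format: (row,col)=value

Answer: (1,4)=3

Derivation:
Step 1: ant0:(1,3)->N->(0,3) | ant1:(0,4)->S->(1,4)
  grid max=2 at (1,0)
Step 2: ant0:(0,3)->E->(0,4) | ant1:(1,4)->N->(0,4)
  grid max=3 at (0,4)
Step 3: ant0:(0,4)->S->(1,4) | ant1:(0,4)->S->(1,4)
  grid max=3 at (1,4)
Final grid:
  0 0 0 0 2
  0 0 0 0 3
  0 0 0 0 0
  0 0 0 0 0
Max pheromone 3 at (1,4)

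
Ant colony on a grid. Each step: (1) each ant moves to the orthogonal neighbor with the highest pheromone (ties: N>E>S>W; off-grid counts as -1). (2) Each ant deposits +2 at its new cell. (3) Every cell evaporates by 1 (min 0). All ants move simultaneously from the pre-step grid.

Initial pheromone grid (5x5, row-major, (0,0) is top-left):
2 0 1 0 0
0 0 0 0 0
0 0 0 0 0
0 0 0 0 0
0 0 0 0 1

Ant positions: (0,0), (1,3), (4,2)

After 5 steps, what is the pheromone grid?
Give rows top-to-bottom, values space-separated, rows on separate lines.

After step 1: ants at (0,1),(0,3),(3,2)
  1 1 0 1 0
  0 0 0 0 0
  0 0 0 0 0
  0 0 1 0 0
  0 0 0 0 0
After step 2: ants at (0,0),(0,4),(2,2)
  2 0 0 0 1
  0 0 0 0 0
  0 0 1 0 0
  0 0 0 0 0
  0 0 0 0 0
After step 3: ants at (0,1),(1,4),(1,2)
  1 1 0 0 0
  0 0 1 0 1
  0 0 0 0 0
  0 0 0 0 0
  0 0 0 0 0
After step 4: ants at (0,0),(0,4),(0,2)
  2 0 1 0 1
  0 0 0 0 0
  0 0 0 0 0
  0 0 0 0 0
  0 0 0 0 0
After step 5: ants at (0,1),(1,4),(0,3)
  1 1 0 1 0
  0 0 0 0 1
  0 0 0 0 0
  0 0 0 0 0
  0 0 0 0 0

1 1 0 1 0
0 0 0 0 1
0 0 0 0 0
0 0 0 0 0
0 0 0 0 0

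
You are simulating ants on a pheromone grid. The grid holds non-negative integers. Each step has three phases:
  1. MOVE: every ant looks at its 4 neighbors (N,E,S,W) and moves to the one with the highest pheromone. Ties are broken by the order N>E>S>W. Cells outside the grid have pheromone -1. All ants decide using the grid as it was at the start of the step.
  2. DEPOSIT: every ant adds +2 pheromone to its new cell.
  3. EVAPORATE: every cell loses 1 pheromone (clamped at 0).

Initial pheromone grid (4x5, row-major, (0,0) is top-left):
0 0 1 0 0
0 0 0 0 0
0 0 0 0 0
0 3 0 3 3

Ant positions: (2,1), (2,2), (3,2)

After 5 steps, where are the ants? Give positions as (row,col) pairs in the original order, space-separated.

Step 1: ant0:(2,1)->S->(3,1) | ant1:(2,2)->N->(1,2) | ant2:(3,2)->E->(3,3)
  grid max=4 at (3,1)
Step 2: ant0:(3,1)->N->(2,1) | ant1:(1,2)->N->(0,2) | ant2:(3,3)->E->(3,4)
  grid max=3 at (3,1)
Step 3: ant0:(2,1)->S->(3,1) | ant1:(0,2)->E->(0,3) | ant2:(3,4)->W->(3,3)
  grid max=4 at (3,1)
Step 4: ant0:(3,1)->N->(2,1) | ant1:(0,3)->E->(0,4) | ant2:(3,3)->E->(3,4)
  grid max=3 at (3,1)
Step 5: ant0:(2,1)->S->(3,1) | ant1:(0,4)->S->(1,4) | ant2:(3,4)->W->(3,3)
  grid max=4 at (3,1)

(3,1) (1,4) (3,3)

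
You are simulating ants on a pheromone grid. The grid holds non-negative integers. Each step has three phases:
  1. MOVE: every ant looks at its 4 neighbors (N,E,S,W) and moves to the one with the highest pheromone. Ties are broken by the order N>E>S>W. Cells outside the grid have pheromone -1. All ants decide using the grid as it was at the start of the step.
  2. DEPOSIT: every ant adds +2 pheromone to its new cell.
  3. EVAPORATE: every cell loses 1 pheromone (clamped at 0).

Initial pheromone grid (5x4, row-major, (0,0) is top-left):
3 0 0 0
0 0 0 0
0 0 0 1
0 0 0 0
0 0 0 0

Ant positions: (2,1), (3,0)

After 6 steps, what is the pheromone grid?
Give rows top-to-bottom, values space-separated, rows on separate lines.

After step 1: ants at (1,1),(2,0)
  2 0 0 0
  0 1 0 0
  1 0 0 0
  0 0 0 0
  0 0 0 0
After step 2: ants at (0,1),(1,0)
  1 1 0 0
  1 0 0 0
  0 0 0 0
  0 0 0 0
  0 0 0 0
After step 3: ants at (0,0),(0,0)
  4 0 0 0
  0 0 0 0
  0 0 0 0
  0 0 0 0
  0 0 0 0
After step 4: ants at (0,1),(0,1)
  3 3 0 0
  0 0 0 0
  0 0 0 0
  0 0 0 0
  0 0 0 0
After step 5: ants at (0,0),(0,0)
  6 2 0 0
  0 0 0 0
  0 0 0 0
  0 0 0 0
  0 0 0 0
After step 6: ants at (0,1),(0,1)
  5 5 0 0
  0 0 0 0
  0 0 0 0
  0 0 0 0
  0 0 0 0

5 5 0 0
0 0 0 0
0 0 0 0
0 0 0 0
0 0 0 0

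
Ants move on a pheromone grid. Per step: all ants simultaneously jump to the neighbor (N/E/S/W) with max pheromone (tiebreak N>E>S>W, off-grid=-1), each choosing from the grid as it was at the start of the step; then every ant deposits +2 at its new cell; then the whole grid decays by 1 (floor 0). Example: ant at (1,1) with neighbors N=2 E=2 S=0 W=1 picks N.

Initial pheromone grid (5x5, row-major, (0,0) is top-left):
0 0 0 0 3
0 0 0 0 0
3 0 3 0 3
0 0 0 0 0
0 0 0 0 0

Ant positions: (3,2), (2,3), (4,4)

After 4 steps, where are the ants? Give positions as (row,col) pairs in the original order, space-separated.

Step 1: ant0:(3,2)->N->(2,2) | ant1:(2,3)->E->(2,4) | ant2:(4,4)->N->(3,4)
  grid max=4 at (2,2)
Step 2: ant0:(2,2)->N->(1,2) | ant1:(2,4)->S->(3,4) | ant2:(3,4)->N->(2,4)
  grid max=5 at (2,4)
Step 3: ant0:(1,2)->S->(2,2) | ant1:(3,4)->N->(2,4) | ant2:(2,4)->S->(3,4)
  grid max=6 at (2,4)
Step 4: ant0:(2,2)->N->(1,2) | ant1:(2,4)->S->(3,4) | ant2:(3,4)->N->(2,4)
  grid max=7 at (2,4)

(1,2) (3,4) (2,4)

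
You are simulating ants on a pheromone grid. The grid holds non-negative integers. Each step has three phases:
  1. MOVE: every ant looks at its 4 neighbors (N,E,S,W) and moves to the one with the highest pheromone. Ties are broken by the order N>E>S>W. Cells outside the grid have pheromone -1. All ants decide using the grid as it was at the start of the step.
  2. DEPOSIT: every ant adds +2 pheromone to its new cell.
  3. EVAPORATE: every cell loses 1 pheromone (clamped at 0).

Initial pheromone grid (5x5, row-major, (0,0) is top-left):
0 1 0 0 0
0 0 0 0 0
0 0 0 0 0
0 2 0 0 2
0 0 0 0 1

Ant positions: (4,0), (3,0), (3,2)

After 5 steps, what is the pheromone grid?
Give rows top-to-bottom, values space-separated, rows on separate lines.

After step 1: ants at (3,0),(3,1),(3,1)
  0 0 0 0 0
  0 0 0 0 0
  0 0 0 0 0
  1 5 0 0 1
  0 0 0 0 0
After step 2: ants at (3,1),(3,0),(3,0)
  0 0 0 0 0
  0 0 0 0 0
  0 0 0 0 0
  4 6 0 0 0
  0 0 0 0 0
After step 3: ants at (3,0),(3,1),(3,1)
  0 0 0 0 0
  0 0 0 0 0
  0 0 0 0 0
  5 9 0 0 0
  0 0 0 0 0
After step 4: ants at (3,1),(3,0),(3,0)
  0 0 0 0 0
  0 0 0 0 0
  0 0 0 0 0
  8 10 0 0 0
  0 0 0 0 0
After step 5: ants at (3,0),(3,1),(3,1)
  0 0 0 0 0
  0 0 0 0 0
  0 0 0 0 0
  9 13 0 0 0
  0 0 0 0 0

0 0 0 0 0
0 0 0 0 0
0 0 0 0 0
9 13 0 0 0
0 0 0 0 0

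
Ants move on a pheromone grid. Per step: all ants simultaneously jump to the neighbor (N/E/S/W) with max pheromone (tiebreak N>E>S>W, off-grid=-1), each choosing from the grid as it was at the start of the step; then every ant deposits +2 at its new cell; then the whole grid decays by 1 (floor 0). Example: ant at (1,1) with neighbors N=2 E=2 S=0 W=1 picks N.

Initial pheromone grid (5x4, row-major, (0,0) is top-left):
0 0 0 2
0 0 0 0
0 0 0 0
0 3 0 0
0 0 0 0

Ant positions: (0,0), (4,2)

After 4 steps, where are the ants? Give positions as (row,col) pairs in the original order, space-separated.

Step 1: ant0:(0,0)->E->(0,1) | ant1:(4,2)->N->(3,2)
  grid max=2 at (3,1)
Step 2: ant0:(0,1)->E->(0,2) | ant1:(3,2)->W->(3,1)
  grid max=3 at (3,1)
Step 3: ant0:(0,2)->E->(0,3) | ant1:(3,1)->N->(2,1)
  grid max=2 at (3,1)
Step 4: ant0:(0,3)->S->(1,3) | ant1:(2,1)->S->(3,1)
  grid max=3 at (3,1)

(1,3) (3,1)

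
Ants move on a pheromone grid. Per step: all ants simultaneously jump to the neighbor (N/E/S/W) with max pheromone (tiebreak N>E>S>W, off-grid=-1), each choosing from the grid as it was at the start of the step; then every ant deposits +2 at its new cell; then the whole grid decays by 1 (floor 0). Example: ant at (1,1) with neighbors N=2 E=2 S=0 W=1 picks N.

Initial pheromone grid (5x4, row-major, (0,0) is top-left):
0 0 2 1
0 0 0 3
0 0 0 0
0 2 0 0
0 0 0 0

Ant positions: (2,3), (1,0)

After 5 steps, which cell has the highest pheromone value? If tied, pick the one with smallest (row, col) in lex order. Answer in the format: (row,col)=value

Step 1: ant0:(2,3)->N->(1,3) | ant1:(1,0)->N->(0,0)
  grid max=4 at (1,3)
Step 2: ant0:(1,3)->N->(0,3) | ant1:(0,0)->E->(0,1)
  grid max=3 at (1,3)
Step 3: ant0:(0,3)->S->(1,3) | ant1:(0,1)->E->(0,2)
  grid max=4 at (1,3)
Step 4: ant0:(1,3)->N->(0,3) | ant1:(0,2)->E->(0,3)
  grid max=3 at (0,3)
Step 5: ant0:(0,3)->S->(1,3) | ant1:(0,3)->S->(1,3)
  grid max=6 at (1,3)
Final grid:
  0 0 0 2
  0 0 0 6
  0 0 0 0
  0 0 0 0
  0 0 0 0
Max pheromone 6 at (1,3)

Answer: (1,3)=6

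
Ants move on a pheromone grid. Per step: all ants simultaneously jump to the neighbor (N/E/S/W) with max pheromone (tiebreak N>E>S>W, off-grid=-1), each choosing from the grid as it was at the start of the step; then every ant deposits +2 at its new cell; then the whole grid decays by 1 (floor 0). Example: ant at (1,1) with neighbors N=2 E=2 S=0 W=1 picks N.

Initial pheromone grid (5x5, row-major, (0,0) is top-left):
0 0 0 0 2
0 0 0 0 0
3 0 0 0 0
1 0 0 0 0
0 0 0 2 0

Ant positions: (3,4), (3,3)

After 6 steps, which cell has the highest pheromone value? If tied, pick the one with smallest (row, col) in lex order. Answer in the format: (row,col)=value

Step 1: ant0:(3,4)->N->(2,4) | ant1:(3,3)->S->(4,3)
  grid max=3 at (4,3)
Step 2: ant0:(2,4)->N->(1,4) | ant1:(4,3)->N->(3,3)
  grid max=2 at (4,3)
Step 3: ant0:(1,4)->N->(0,4) | ant1:(3,3)->S->(4,3)
  grid max=3 at (4,3)
Step 4: ant0:(0,4)->S->(1,4) | ant1:(4,3)->N->(3,3)
  grid max=2 at (4,3)
Step 5: ant0:(1,4)->N->(0,4) | ant1:(3,3)->S->(4,3)
  grid max=3 at (4,3)
Step 6: ant0:(0,4)->S->(1,4) | ant1:(4,3)->N->(3,3)
  grid max=2 at (4,3)
Final grid:
  0 0 0 0 0
  0 0 0 0 1
  0 0 0 0 0
  0 0 0 1 0
  0 0 0 2 0
Max pheromone 2 at (4,3)

Answer: (4,3)=2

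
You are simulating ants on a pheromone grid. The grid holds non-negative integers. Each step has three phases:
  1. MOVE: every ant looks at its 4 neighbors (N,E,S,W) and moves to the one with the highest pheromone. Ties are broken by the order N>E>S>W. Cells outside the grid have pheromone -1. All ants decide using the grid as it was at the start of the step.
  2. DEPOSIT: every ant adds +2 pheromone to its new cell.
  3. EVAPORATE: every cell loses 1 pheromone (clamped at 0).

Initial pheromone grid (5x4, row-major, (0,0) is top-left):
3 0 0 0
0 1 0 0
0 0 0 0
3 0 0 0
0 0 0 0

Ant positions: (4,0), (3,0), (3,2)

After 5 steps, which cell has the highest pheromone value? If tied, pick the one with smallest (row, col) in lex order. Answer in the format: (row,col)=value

Step 1: ant0:(4,0)->N->(3,0) | ant1:(3,0)->N->(2,0) | ant2:(3,2)->N->(2,2)
  grid max=4 at (3,0)
Step 2: ant0:(3,0)->N->(2,0) | ant1:(2,0)->S->(3,0) | ant2:(2,2)->N->(1,2)
  grid max=5 at (3,0)
Step 3: ant0:(2,0)->S->(3,0) | ant1:(3,0)->N->(2,0) | ant2:(1,2)->N->(0,2)
  grid max=6 at (3,0)
Step 4: ant0:(3,0)->N->(2,0) | ant1:(2,0)->S->(3,0) | ant2:(0,2)->E->(0,3)
  grid max=7 at (3,0)
Step 5: ant0:(2,0)->S->(3,0) | ant1:(3,0)->N->(2,0) | ant2:(0,3)->S->(1,3)
  grid max=8 at (3,0)
Final grid:
  0 0 0 0
  0 0 0 1
  5 0 0 0
  8 0 0 0
  0 0 0 0
Max pheromone 8 at (3,0)

Answer: (3,0)=8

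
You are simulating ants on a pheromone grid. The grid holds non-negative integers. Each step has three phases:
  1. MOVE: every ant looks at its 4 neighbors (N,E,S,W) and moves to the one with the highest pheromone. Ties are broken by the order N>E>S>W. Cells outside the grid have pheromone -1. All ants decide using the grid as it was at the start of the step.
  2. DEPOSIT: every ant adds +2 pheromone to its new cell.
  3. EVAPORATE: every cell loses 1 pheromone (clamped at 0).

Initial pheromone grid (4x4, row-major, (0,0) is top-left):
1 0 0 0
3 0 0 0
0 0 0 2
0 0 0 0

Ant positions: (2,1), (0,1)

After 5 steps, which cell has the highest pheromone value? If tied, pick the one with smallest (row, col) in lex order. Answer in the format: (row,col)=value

Step 1: ant0:(2,1)->N->(1,1) | ant1:(0,1)->W->(0,0)
  grid max=2 at (0,0)
Step 2: ant0:(1,1)->W->(1,0) | ant1:(0,0)->S->(1,0)
  grid max=5 at (1,0)
Step 3: ant0:(1,0)->N->(0,0) | ant1:(1,0)->N->(0,0)
  grid max=4 at (0,0)
Step 4: ant0:(0,0)->S->(1,0) | ant1:(0,0)->S->(1,0)
  grid max=7 at (1,0)
Step 5: ant0:(1,0)->N->(0,0) | ant1:(1,0)->N->(0,0)
  grid max=6 at (0,0)
Final grid:
  6 0 0 0
  6 0 0 0
  0 0 0 0
  0 0 0 0
Max pheromone 6 at (0,0)

Answer: (0,0)=6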